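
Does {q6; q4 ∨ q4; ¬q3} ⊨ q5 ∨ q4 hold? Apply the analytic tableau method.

Initial set: {T q6; T (q4 ∨ q4); T ¬q3; F (q5 ∨ q4)}.
F (q5 ∨ q4): α-rule — add F q5, F q4.
T (q4 ∨ q4): β-rule — branch into T q4  //  T q4.
  branch 1 (add T q4):
    × closes — contains both q4 and ¬q4.
  branch 2 (add T q4):
    × closes — contains both q4 and ¬q4.
All 2 branches close.
Every branch closed, so the premises entail the conclusion.

Yes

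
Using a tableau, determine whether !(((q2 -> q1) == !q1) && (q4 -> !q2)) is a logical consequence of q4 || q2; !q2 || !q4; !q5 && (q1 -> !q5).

Initial set: {(q4 || q2); (!q2 || !q4); (!q5 && (q1 -> !q5)); !!(((q2 -> q1) == !q1) && (q4 -> !q2))}.
(!q5 && (q1 -> !q5)): α-rule — add !q5, (q1 -> !q5).
!!(((q2 -> q1) == !q1) && (q4 -> !q2)): α-rule — add ((q2 -> q1) == !q1), (q4 -> !q2).
(q4 || q2): β-rule — branch into q4  //  q2.
  branch 1 (add q4):
    (!q2 || !q4): β-rule — branch into !q2  //  !q4.
      branch 1.1 (add !q2):
        (q1 -> !q5): β-rule — branch into !q1  //  !q5.
          branch 1.1.1 (add !q1):
            ((q2 -> q1) == !q1): β-rule — branch into (q2 -> q1), !q1  //  !(q2 -> q1), !!q1.
              branch 1.1.1.1 (add (q2 -> q1), !q1):
                (q4 -> !q2): β-rule — branch into !q4  //  !q2.
                  branch 1.1.1.1.1 (add !q4):
                    × closes — contains both q4 and !q4.
                  branch 1.1.1.1.2 (add !q2):
                    (q2 -> q1): β-rule — branch into !q2  //  q1.
                      branch 1.1.1.1.2.1 (add !q2):
                        ○ open, literals {q1=0, q2=0, q4=1, q5=0}.
                      branch 1.1.1.1.2.2 (add q1):
                        × closes — contains both q1 and !q1.
              branch 1.1.1.2 (add !(q2 -> q1), !!q1):
                × closes — contains both q1 and !q1.
          branch 1.1.2 (add !q5):
            ((q2 -> q1) == !q1): β-rule — branch into (q2 -> q1), !q1  //  !(q2 -> q1), !!q1.
              branch 1.1.2.1 (add (q2 -> q1), !q1):
                (q4 -> !q2): β-rule — branch into !q4  //  !q2.
                  branch 1.1.2.1.1 (add !q4):
                    × closes — contains both q4 and !q4.
                  branch 1.1.2.1.2 (add !q2):
                    (q2 -> q1): β-rule — branch into !q2  //  q1.
                      branch 1.1.2.1.2.1 (add !q2):
                        ○ open, literals {q1=0, q2=0, q4=1, q5=0}.
                      branch 1.1.2.1.2.2 (add q1):
                        × closes — contains both q1 and !q1.
              branch 1.1.2.2 (add !(q2 -> q1), !!q1):
                !(q2 -> q1): α-rule — add q2, !q1.
                × closes — contains both q2 and !q2.
      branch 1.2 (add !q4):
        × closes — contains both q4 and !q4.
  branch 2 (add q2):
    (!q2 || !q4): β-rule — branch into !q2  //  !q4.
      branch 2.1 (add !q2):
        × closes — contains both q2 and !q2.
      branch 2.2 (add !q4):
        (q1 -> !q5): β-rule — branch into !q1  //  !q5.
          branch 2.2.1 (add !q1):
            ((q2 -> q1) == !q1): β-rule — branch into (q2 -> q1), !q1  //  !(q2 -> q1), !!q1.
              branch 2.2.1.1 (add (q2 -> q1), !q1):
                (q4 -> !q2): β-rule — branch into !q4  //  !q2.
                  branch 2.2.1.1.1 (add !q4):
                    (q2 -> q1): β-rule — branch into !q2  //  q1.
                      branch 2.2.1.1.1.1 (add !q2):
                        × closes — contains both q2 and !q2.
                      branch 2.2.1.1.1.2 (add q1):
                        × closes — contains both q1 and !q1.
                  branch 2.2.1.1.2 (add !q2):
                    × closes — contains both q2 and !q2.
              branch 2.2.1.2 (add !(q2 -> q1), !!q1):
                × closes — contains both q1 and !q1.
          branch 2.2.2 (add !q5):
            ((q2 -> q1) == !q1): β-rule — branch into (q2 -> q1), !q1  //  !(q2 -> q1), !!q1.
              branch 2.2.2.1 (add (q2 -> q1), !q1):
                (q4 -> !q2): β-rule — branch into !q4  //  !q2.
                  branch 2.2.2.1.1 (add !q4):
                    (q2 -> q1): β-rule — branch into !q2  //  q1.
                      branch 2.2.2.1.1.1 (add !q2):
                        × closes — contains both q2 and !q2.
                      branch 2.2.2.1.1.2 (add q1):
                        × closes — contains both q1 and !q1.
                  branch 2.2.2.1.2 (add !q2):
                    × closes — contains both q2 and !q2.
              branch 2.2.2.2 (add !(q2 -> q1), !!q1):
                !(q2 -> q1): α-rule — add q2, !q1.
                × closes — contains both q1 and !q1.
16 branches closed, 2 open.
An open branch gives a countermodel: q1=0, q2=0, q4=1, q5=0 (unmentioned atoms arbitrary); the premises hold there but the conclusion fails.

No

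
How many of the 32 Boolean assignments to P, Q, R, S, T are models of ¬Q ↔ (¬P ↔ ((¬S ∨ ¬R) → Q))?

Initial set: {T (¬Q ↔ (¬P ↔ ((¬S ∨ ¬R) → Q)))}.
T (¬Q ↔ (¬P ↔ ((¬S ∨ ¬R) → Q))): β-rule — branch into T ¬Q, T (¬P ↔ ((¬S ∨ ¬R) → Q))  //  F ¬Q, F (¬P ↔ ((¬S ∨ ¬R) → Q)).
  branch 1 (add T ¬Q, T (¬P ↔ ((¬S ∨ ¬R) → Q))):
    T (¬P ↔ ((¬S ∨ ¬R) → Q)): β-rule — branch into T ¬P, T ((¬S ∨ ¬R) → Q)  //  F ¬P, F ((¬S ∨ ¬R) → Q).
      branch 1.1 (add T ¬P, T ((¬S ∨ ¬R) → Q)):
        T ((¬S ∨ ¬R) → Q): β-rule — branch into F (¬S ∨ ¬R)  //  T Q.
          branch 1.1.1 (add F (¬S ∨ ¬R)):
            F (¬S ∨ ¬R): α-rule — add F ¬S, F ¬R.
            ○ open, literals {P=F, Q=F, R=T, S=T}.
          branch 1.1.2 (add T Q):
            × closes — contains both Q and ¬Q.
      branch 1.2 (add F ¬P, F ((¬S ∨ ¬R) → Q)):
        F ((¬S ∨ ¬R) → Q): α-rule — add T (¬S ∨ ¬R), F Q.
        T (¬S ∨ ¬R): β-rule — branch into T ¬S  //  T ¬R.
          branch 1.2.1 (add T ¬S):
            ○ open, literals {P=T, Q=F, S=F}.
          branch 1.2.2 (add T ¬R):
            ○ open, literals {P=T, Q=F, R=F}.
  branch 2 (add F ¬Q, F (¬P ↔ ((¬S ∨ ¬R) → Q))):
    F (¬P ↔ ((¬S ∨ ¬R) → Q)): β-rule — branch into T ¬P, F ((¬S ∨ ¬R) → Q)  //  F ¬P, T ((¬S ∨ ¬R) → Q).
      branch 2.1 (add T ¬P, F ((¬S ∨ ¬R) → Q)):
        F ((¬S ∨ ¬R) → Q): α-rule — add T (¬S ∨ ¬R), F Q.
        × closes — contains both Q and ¬Q.
      branch 2.2 (add F ¬P, T ((¬S ∨ ¬R) → Q)):
        T ((¬S ∨ ¬R) → Q): β-rule — branch into F (¬S ∨ ¬R)  //  T Q.
          branch 2.2.1 (add F (¬S ∨ ¬R)):
            F (¬S ∨ ¬R): α-rule — add F ¬S, F ¬R.
            ○ open, literals {P=T, Q=T, R=T, S=T}.
          branch 2.2.2 (add T Q):
            ○ open, literals {P=T, Q=T}.
2 branches closed, 5 open.
Each open branch fixes some atoms; the unmentioned ones are free. Counting distinct full assignments: branch {P=F, Q=F, R=T, S=T} (T) contributes 2 new; branch {P=T, Q=F, S=F} (R, T) contributes 4 new; branch {P=T, Q=F, R=F} (S, T) contributes 2 new; branch {P=T, Q=T, R=T, S=T} (T) contributes 2 new; branch {P=T, Q=T} (R, S, T) contributes 6 new. Total: 16.

16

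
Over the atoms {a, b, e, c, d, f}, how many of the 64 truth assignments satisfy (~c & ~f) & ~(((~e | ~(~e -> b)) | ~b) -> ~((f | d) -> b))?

Initial set: {((~c & ~f) & ~(((~e | ~(~e -> b)) | ~b) -> ~((f | d) -> b)))}.
((~c & ~f) & ~(((~e | ~(~e -> b)) | ~b) -> ~((f | d) -> b))): α-rule — add (~c & ~f), ~(((~e | ~(~e -> b)) | ~b) -> ~((f | d) -> b)).
(~c & ~f): α-rule — add ~c, ~f.
~(((~e | ~(~e -> b)) | ~b) -> ~((f | d) -> b)): α-rule — add ((~e | ~(~e -> b)) | ~b), ~~((f | d) -> b).
((~e | ~(~e -> b)) | ~b): β-rule — branch into (~e | ~(~e -> b))  //  ~b.
  branch 1 (add (~e | ~(~e -> b))):
    ~~((f | d) -> b): β-rule — branch into ~(f | d)  //  b.
      branch 1.1 (add ~(f | d)):
        ~(f | d): α-rule — add ~f, ~d.
        (~e | ~(~e -> b)): β-rule — branch into ~e  //  ~(~e -> b).
          branch 1.1.1 (add ~e):
            ○ open, literals {c=0, d=0, e=0, f=0}.
          branch 1.1.2 (add ~(~e -> b)):
            ~(~e -> b): α-rule — add ~e, ~b.
            ○ open, literals {b=0, c=0, d=0, e=0, f=0}.
      branch 1.2 (add b):
        (~e | ~(~e -> b)): β-rule — branch into ~e  //  ~(~e -> b).
          branch 1.2.1 (add ~e):
            ○ open, literals {b=1, c=0, e=0, f=0}.
          branch 1.2.2 (add ~(~e -> b)):
            ~(~e -> b): α-rule — add ~e, ~b.
            × closes — contains both b and ~b.
  branch 2 (add ~b):
    ~~((f | d) -> b): β-rule — branch into ~(f | d)  //  b.
      branch 2.1 (add ~(f | d)):
        ~(f | d): α-rule — add ~f, ~d.
        ○ open, literals {b=0, c=0, d=0, f=0}.
      branch 2.2 (add b):
        × closes — contains both b and ~b.
2 branches closed, 4 open.
Each open branch fixes some atoms; the unmentioned ones are free. Counting distinct full assignments: branch {c=0, d=0, e=0, f=0} (a, b) contributes 4 new; branch {b=0, c=0, d=0, e=0, f=0} (a) contributes 0 new; branch {b=1, c=0, e=0, f=0} (a, d) contributes 2 new; branch {b=0, c=0, d=0, f=0} (a, e) contributes 2 new. Total: 8.

8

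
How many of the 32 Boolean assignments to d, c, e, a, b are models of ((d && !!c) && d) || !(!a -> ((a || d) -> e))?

10

Initial set: {(((d && !!c) && d) || !(!a -> ((a || d) -> e)))}.
(((d && !!c) && d) || !(!a -> ((a || d) -> e))): β-rule — branch into ((d && !!c) && d)  //  !(!a -> ((a || d) -> e)).
  branch 1 (add ((d && !!c) && d)):
    ((d && !!c) && d): α-rule — add (d && !!c), d.
    (d && !!c): α-rule — add d, !!c.
    !!c: drop double negation, giving c.
    ○ open, literals {c=1, d=1}.
  branch 2 (add !(!a -> ((a || d) -> e))):
    !(!a -> ((a || d) -> e)): α-rule — add !a, !((a || d) -> e).
    !((a || d) -> e): α-rule — add (a || d), !e.
    (a || d): β-rule — branch into a  //  d.
      branch 2.1 (add a):
        × closes — contains both a and !a.
      branch 2.2 (add d):
        ○ open, literals {a=0, d=1, e=0}.
1 branch closed, 2 open.
Each open branch fixes some atoms; the unmentioned ones are free. Counting distinct full assignments: branch {c=1, d=1} (e, a, b) contributes 8 new; branch {a=0, d=1, e=0} (c, b) contributes 2 new. Total: 10.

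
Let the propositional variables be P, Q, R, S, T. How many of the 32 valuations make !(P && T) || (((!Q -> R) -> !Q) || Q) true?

Initial set: {(!(P && T) || (((!Q -> R) -> !Q) || Q))}.
(!(P && T) || (((!Q -> R) -> !Q) || Q)): β-rule — branch into !(P && T)  //  (((!Q -> R) -> !Q) || Q).
  branch 1 (add !(P && T)):
    !(P && T): β-rule — branch into !P  //  !T.
      branch 1.1 (add !P):
        ○ open, literals {P=0}.
      branch 1.2 (add !T):
        ○ open, literals {T=0}.
  branch 2 (add (((!Q -> R) -> !Q) || Q)):
    (((!Q -> R) -> !Q) || Q): β-rule — branch into ((!Q -> R) -> !Q)  //  Q.
      branch 2.1 (add ((!Q -> R) -> !Q)):
        ((!Q -> R) -> !Q): β-rule — branch into !(!Q -> R)  //  !Q.
          branch 2.1.1 (add !(!Q -> R)):
            !(!Q -> R): α-rule — add !Q, !R.
            ○ open, literals {Q=0, R=0}.
          branch 2.1.2 (add !Q):
            ○ open, literals {Q=0}.
      branch 2.2 (add Q):
        ○ open, literals {Q=1}.
0 branches closed, 5 open.
Each open branch fixes some atoms; the unmentioned ones are free. Counting distinct full assignments: branch {P=0} (Q, R, S, T) contributes 16 new; branch {T=0} (P, Q, R, S) contributes 8 new; branch {Q=0, R=0} (P, S, T) contributes 2 new; branch {Q=0} (P, R, S, T) contributes 2 new; branch {Q=1} (P, R, S, T) contributes 4 new. Total: 32.

32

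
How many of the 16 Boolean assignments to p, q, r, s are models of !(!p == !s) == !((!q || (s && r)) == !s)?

8

Initial set: {(!(!p == !s) == !((!q || (s && r)) == !s))}.
(!(!p == !s) == !((!q || (s && r)) == !s)): β-rule — branch into !(!p == !s), !((!q || (s && r)) == !s)  //  !!(!p == !s), !!((!q || (s && r)) == !s).
  branch 1 (add !(!p == !s), !((!q || (s && r)) == !s)):
    !(!p == !s): β-rule — branch into !p, !!s  //  !!p, !s.
      branch 1.1 (add !p, !!s):
        !((!q || (s && r)) == !s): β-rule — branch into (!q || (s && r)), !!s  //  !(!q || (s && r)), !s.
          branch 1.1.1 (add (!q || (s && r)), !!s):
            (!q || (s && r)): β-rule — branch into !q  //  (s && r).
              branch 1.1.1.1 (add !q):
                ○ open, literals {p=F, q=F, s=T}.
              branch 1.1.1.2 (add (s && r)):
                (s && r): α-rule — add s, r.
                ○ open, literals {p=F, r=T, s=T}.
          branch 1.1.2 (add !(!q || (s && r)), !s):
            × closes — contains both s and !s.
      branch 1.2 (add !!p, !s):
        !((!q || (s && r)) == !s): β-rule — branch into (!q || (s && r)), !!s  //  !(!q || (s && r)), !s.
          branch 1.2.1 (add (!q || (s && r)), !!s):
            × closes — contains both s and !s.
          branch 1.2.2 (add !(!q || (s && r)), !s):
            !(!q || (s && r)): α-rule — add !!q, !(s && r).
            !(s && r): β-rule — branch into !s  //  !r.
              branch 1.2.2.1 (add !s):
                ○ open, literals {p=T, q=T, s=F}.
              branch 1.2.2.2 (add !r):
                ○ open, literals {p=T, q=T, r=F, s=F}.
  branch 2 (add !!(!p == !s), !!((!q || (s && r)) == !s)):
    !!(!p == !s): β-rule — branch into !p, !s  //  !!p, !!s.
      branch 2.1 (add !p, !s):
        !!((!q || (s && r)) == !s): β-rule — branch into (!q || (s && r)), !s  //  !(!q || (s && r)), !!s.
          branch 2.1.1 (add (!q || (s && r)), !s):
            (!q || (s && r)): β-rule — branch into !q  //  (s && r).
              branch 2.1.1.1 (add !q):
                ○ open, literals {p=F, q=F, s=F}.
              branch 2.1.1.2 (add (s && r)):
                (s && r): α-rule — add s, r.
                × closes — contains both s and !s.
          branch 2.1.2 (add !(!q || (s && r)), !!s):
            × closes — contains both s and !s.
      branch 2.2 (add !!p, !!s):
        !!((!q || (s && r)) == !s): β-rule — branch into (!q || (s && r)), !s  //  !(!q || (s && r)), !!s.
          branch 2.2.1 (add (!q || (s && r)), !s):
            × closes — contains both s and !s.
          branch 2.2.2 (add !(!q || (s && r)), !!s):
            !(!q || (s && r)): α-rule — add !!q, !(s && r).
            !(s && r): β-rule — branch into !s  //  !r.
              branch 2.2.2.1 (add !s):
                × closes — contains both s and !s.
              branch 2.2.2.2 (add !r):
                ○ open, literals {p=T, q=T, r=F, s=T}.
6 branches closed, 6 open.
Each open branch fixes some atoms; the unmentioned ones are free. Counting distinct full assignments: branch {p=F, q=F, s=T} (r) contributes 2 new; branch {p=F, r=T, s=T} (q) contributes 1 new; branch {p=T, q=T, s=F} (r) contributes 2 new; branch {p=T, q=T, r=F, s=F} (none free) contributes 0 new; branch {p=F, q=F, s=F} (r) contributes 2 new; branch {p=T, q=T, r=F, s=T} (none free) contributes 1 new. Total: 8.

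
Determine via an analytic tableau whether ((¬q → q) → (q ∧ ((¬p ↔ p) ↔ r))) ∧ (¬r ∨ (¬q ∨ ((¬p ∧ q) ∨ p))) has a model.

Satisfiable

Initial set: {(((¬q → q) → (q ∧ ((¬p ↔ p) ↔ r))) ∧ (¬r ∨ (¬q ∨ ((¬p ∧ q) ∨ p))))}.
(((¬q → q) → (q ∧ ((¬p ↔ p) ↔ r))) ∧ (¬r ∨ (¬q ∨ ((¬p ∧ q) ∨ p)))): α-rule — add ((¬q → q) → (q ∧ ((¬p ↔ p) ↔ r))), (¬r ∨ (¬q ∨ ((¬p ∧ q) ∨ p))).
((¬q → q) → (q ∧ ((¬p ↔ p) ↔ r))): β-rule — branch into ¬(¬q → q)  //  (q ∧ ((¬p ↔ p) ↔ r)).
  branch 1 (add ¬(¬q → q)):
    ¬(¬q → q): α-rule — add ¬q, ¬q.
    (¬r ∨ (¬q ∨ ((¬p ∧ q) ∨ p))): β-rule — branch into ¬r  //  (¬q ∨ ((¬p ∧ q) ∨ p)).
      branch 1.1 (add ¬r):
        ○ open, literals {q=F, r=F}.
      branch 1.2 (add (¬q ∨ ((¬p ∧ q) ∨ p))):
        (¬q ∨ ((¬p ∧ q) ∨ p)): β-rule — branch into ¬q  //  ((¬p ∧ q) ∨ p).
          branch 1.2.1 (add ¬q):
            ○ open, literals {q=F}.
          branch 1.2.2 (add ((¬p ∧ q) ∨ p)):
            ((¬p ∧ q) ∨ p): β-rule — branch into (¬p ∧ q)  //  p.
              branch 1.2.2.1 (add (¬p ∧ q)):
                (¬p ∧ q): α-rule — add ¬p, q.
                × closes — contains both q and ¬q.
              branch 1.2.2.2 (add p):
                ○ open, literals {p=T, q=F}.
  branch 2 (add (q ∧ ((¬p ↔ p) ↔ r))):
    (q ∧ ((¬p ↔ p) ↔ r)): α-rule — add q, ((¬p ↔ p) ↔ r).
    (¬r ∨ (¬q ∨ ((¬p ∧ q) ∨ p))): β-rule — branch into ¬r  //  (¬q ∨ ((¬p ∧ q) ∨ p)).
      branch 2.1 (add ¬r):
        ((¬p ↔ p) ↔ r): β-rule — branch into (¬p ↔ p), r  //  ¬(¬p ↔ p), ¬r.
          branch 2.1.1 (add (¬p ↔ p), r):
            × closes — contains both r and ¬r.
          branch 2.1.2 (add ¬(¬p ↔ p), ¬r):
            ¬(¬p ↔ p): β-rule — branch into ¬p, ¬p  //  ¬¬p, p.
              branch 2.1.2.1 (add ¬p, ¬p):
                ○ open, literals {p=F, q=T, r=F}.
              branch 2.1.2.2 (add ¬¬p, p):
                ○ open, literals {p=T, q=T, r=F}.
      branch 2.2 (add (¬q ∨ ((¬p ∧ q) ∨ p))):
        ((¬p ↔ p) ↔ r): β-rule — branch into (¬p ↔ p), r  //  ¬(¬p ↔ p), ¬r.
          branch 2.2.1 (add (¬p ↔ p), r):
            (¬q ∨ ((¬p ∧ q) ∨ p)): β-rule — branch into ¬q  //  ((¬p ∧ q) ∨ p).
              branch 2.2.1.1 (add ¬q):
                × closes — contains both q and ¬q.
              branch 2.2.1.2 (add ((¬p ∧ q) ∨ p)):
                (¬p ↔ p): β-rule — branch into ¬p, p  //  ¬¬p, ¬p.
                  branch 2.2.1.2.1 (add ¬p, p):
                    × closes — contains both p and ¬p.
                  branch 2.2.1.2.2 (add ¬¬p, ¬p):
                    × closes — contains both p and ¬p.
          branch 2.2.2 (add ¬(¬p ↔ p), ¬r):
            (¬q ∨ ((¬p ∧ q) ∨ p)): β-rule — branch into ¬q  //  ((¬p ∧ q) ∨ p).
              branch 2.2.2.1 (add ¬q):
                × closes — contains both q and ¬q.
              branch 2.2.2.2 (add ((¬p ∧ q) ∨ p)):
                ¬(¬p ↔ p): β-rule — branch into ¬p, ¬p  //  ¬¬p, p.
                  branch 2.2.2.2.1 (add ¬p, ¬p):
                    ((¬p ∧ q) ∨ p): β-rule — branch into (¬p ∧ q)  //  p.
                      branch 2.2.2.2.1.1 (add (¬p ∧ q)):
                        (¬p ∧ q): α-rule — add ¬p, q.
                        ○ open, literals {p=F, q=T, r=F}.
                      branch 2.2.2.2.1.2 (add p):
                        × closes — contains both p and ¬p.
                  branch 2.2.2.2.2 (add ¬¬p, p):
                    ((¬p ∧ q) ∨ p): β-rule — branch into (¬p ∧ q)  //  p.
                      branch 2.2.2.2.2.1 (add (¬p ∧ q)):
                        (¬p ∧ q): α-rule — add ¬p, q.
                        × closes — contains both p and ¬p.
                      branch 2.2.2.2.2.2 (add p):
                        ○ open, literals {p=T, q=T, r=F}.
8 branches closed, 7 open.
An open branch gives a satisfying assignment: q=F, r=F.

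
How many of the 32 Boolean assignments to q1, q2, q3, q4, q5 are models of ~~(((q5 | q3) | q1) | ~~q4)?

30

Initial set: {T ~~(((q5 | q3) | q1) | ~~q4)}.
T ~~(((q5 | q3) | q1) | ~~q4): drop double negation, giving T (((q5 | q3) | q1) | ~~q4).
T (((q5 | q3) | q1) | ~~q4): β-rule — branch into T ((q5 | q3) | q1)  //  T ~~q4.
  branch 1 (add T ((q5 | q3) | q1)):
    T ((q5 | q3) | q1): β-rule — branch into T (q5 | q3)  //  T q1.
      branch 1.1 (add T (q5 | q3)):
        T (q5 | q3): β-rule — branch into T q5  //  T q3.
          branch 1.1.1 (add T q5):
            ○ open, literals {q5=true}.
          branch 1.1.2 (add T q3):
            ○ open, literals {q3=true}.
      branch 1.2 (add T q1):
        ○ open, literals {q1=true}.
  branch 2 (add T ~~q4):
    T ~~q4: drop double negation, giving T q4.
    ○ open, literals {q4=true}.
0 branches closed, 4 open.
Each open branch fixes some atoms; the unmentioned ones are free. Counting distinct full assignments: branch {q5=true} (q1, q2, q3, q4) contributes 16 new; branch {q3=true} (q1, q2, q4, q5) contributes 8 new; branch {q1=true} (q2, q3, q4, q5) contributes 4 new; branch {q4=true} (q1, q2, q3, q5) contributes 2 new. Total: 30.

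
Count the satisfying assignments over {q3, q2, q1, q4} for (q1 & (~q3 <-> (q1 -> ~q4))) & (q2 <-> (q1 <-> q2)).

Initial set: {((q1 & (~q3 <-> (q1 -> ~q4))) & (q2 <-> (q1 <-> q2)))}.
((q1 & (~q3 <-> (q1 -> ~q4))) & (q2 <-> (q1 <-> q2))): α-rule — add (q1 & (~q3 <-> (q1 -> ~q4))), (q2 <-> (q1 <-> q2)).
(q1 & (~q3 <-> (q1 -> ~q4))): α-rule — add q1, (~q3 <-> (q1 -> ~q4)).
(q2 <-> (q1 <-> q2)): β-rule — branch into q2, (q1 <-> q2)  //  ~q2, ~(q1 <-> q2).
  branch 1 (add q2, (q1 <-> q2)):
    (~q3 <-> (q1 -> ~q4)): β-rule — branch into ~q3, (q1 -> ~q4)  //  ~~q3, ~(q1 -> ~q4).
      branch 1.1 (add ~q3, (q1 -> ~q4)):
        (q1 <-> q2): β-rule — branch into q1, q2  //  ~q1, ~q2.
          branch 1.1.1 (add q1, q2):
            (q1 -> ~q4): β-rule — branch into ~q1  //  ~q4.
              branch 1.1.1.1 (add ~q1):
                × closes — contains both q1 and ~q1.
              branch 1.1.1.2 (add ~q4):
                ○ open, literals {q1=true, q2=true, q3=false, q4=false}.
          branch 1.1.2 (add ~q1, ~q2):
            × closes — contains both q1 and ~q1.
      branch 1.2 (add ~~q3, ~(q1 -> ~q4)):
        ~(q1 -> ~q4): α-rule — add q1, ~~q4.
        (q1 <-> q2): β-rule — branch into q1, q2  //  ~q1, ~q2.
          branch 1.2.1 (add q1, q2):
            ○ open, literals {q1=true, q2=true, q3=true, q4=true}.
          branch 1.2.2 (add ~q1, ~q2):
            × closes — contains both q1 and ~q1.
  branch 2 (add ~q2, ~(q1 <-> q2)):
    (~q3 <-> (q1 -> ~q4)): β-rule — branch into ~q3, (q1 -> ~q4)  //  ~~q3, ~(q1 -> ~q4).
      branch 2.1 (add ~q3, (q1 -> ~q4)):
        ~(q1 <-> q2): β-rule — branch into q1, ~q2  //  ~q1, q2.
          branch 2.1.1 (add q1, ~q2):
            (q1 -> ~q4): β-rule — branch into ~q1  //  ~q4.
              branch 2.1.1.1 (add ~q1):
                × closes — contains both q1 and ~q1.
              branch 2.1.1.2 (add ~q4):
                ○ open, literals {q1=true, q2=false, q3=false, q4=false}.
          branch 2.1.2 (add ~q1, q2):
            × closes — contains both q1 and ~q1.
      branch 2.2 (add ~~q3, ~(q1 -> ~q4)):
        ~(q1 -> ~q4): α-rule — add q1, ~~q4.
        ~(q1 <-> q2): β-rule — branch into q1, ~q2  //  ~q1, q2.
          branch 2.2.1 (add q1, ~q2):
            ○ open, literals {q1=true, q2=false, q3=true, q4=true}.
          branch 2.2.2 (add ~q1, q2):
            × closes — contains both q1 and ~q1.
6 branches closed, 4 open.
Each open branch fixes some atoms; the unmentioned ones are free. Counting distinct full assignments: branch {q1=true, q2=true, q3=false, q4=false} (none free) contributes 1 new; branch {q1=true, q2=true, q3=true, q4=true} (none free) contributes 1 new; branch {q1=true, q2=false, q3=false, q4=false} (none free) contributes 1 new; branch {q1=true, q2=false, q3=true, q4=true} (none free) contributes 1 new. Total: 4.

4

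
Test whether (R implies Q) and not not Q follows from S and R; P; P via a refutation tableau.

Initial set: {(S and R); P; P; not ((R implies Q) and not not Q)}.
(S and R): α-rule — add S, R.
not ((R implies Q) and not not Q): β-rule — branch into not (R implies Q)  //  not not not Q.
  branch 1 (add not (R implies Q)):
    not (R implies Q): α-rule — add R, not Q.
    ○ open, literals {P=true, Q=false, R=true, S=true}.
  branch 2 (add not not not Q):
    not not not Q: drop double negation, giving not Q.
    ○ open, literals {P=true, Q=false, R=true, S=true}.
0 branches closed, 2 open.
An open branch gives a countermodel: P=true, Q=false, R=true, S=true (unmentioned atoms arbitrary); the premises hold there but the conclusion fails.

No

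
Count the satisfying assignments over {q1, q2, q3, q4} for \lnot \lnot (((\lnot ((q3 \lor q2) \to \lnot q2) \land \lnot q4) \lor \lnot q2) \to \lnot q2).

Initial set: {\lnot \lnot (((\lnot ((q3 \lor q2) \to \lnot q2) \land \lnot q4) \lor \lnot q2) \to \lnot q2)}.
\lnot \lnot (((\lnot ((q3 \lor q2) \to \lnot q2) \land \lnot q4) \lor \lnot q2) \to \lnot q2): drop double negation, giving (((\lnot ((q3 \lor q2) \to \lnot q2) \land \lnot q4) \lor \lnot q2) \to \lnot q2).
(((\lnot ((q3 \lor q2) \to \lnot q2) \land \lnot q4) \lor \lnot q2) \to \lnot q2): β-rule — branch into \lnot ((\lnot ((q3 \lor q2) \to \lnot q2) \land \lnot q4) \lor \lnot q2)  //  \lnot q2.
  branch 1 (add \lnot ((\lnot ((q3 \lor q2) \to \lnot q2) \land \lnot q4) \lor \lnot q2)):
    \lnot ((\lnot ((q3 \lor q2) \to \lnot q2) \land \lnot q4) \lor \lnot q2): α-rule — add \lnot (\lnot ((q3 \lor q2) \to \lnot q2) \land \lnot q4), \lnot \lnot q2.
    \lnot (\lnot ((q3 \lor q2) \to \lnot q2) \land \lnot q4): β-rule — branch into \lnot \lnot ((q3 \lor q2) \to \lnot q2)  //  \lnot \lnot q4.
      branch 1.1 (add \lnot \lnot ((q3 \lor q2) \to \lnot q2)):
        \lnot \lnot ((q3 \lor q2) \to \lnot q2): β-rule — branch into \lnot (q3 \lor q2)  //  \lnot q2.
          branch 1.1.1 (add \lnot (q3 \lor q2)):
            \lnot (q3 \lor q2): α-rule — add \lnot q3, \lnot q2.
            × closes — contains both q2 and \lnot q2.
          branch 1.1.2 (add \lnot q2):
            × closes — contains both q2 and \lnot q2.
      branch 1.2 (add \lnot \lnot q4):
        ○ open, literals {q2=true, q4=true}.
  branch 2 (add \lnot q2):
    ○ open, literals {q2=false}.
2 branches closed, 2 open.
Each open branch fixes some atoms; the unmentioned ones are free. Counting distinct full assignments: branch {q2=true, q4=true} (q1, q3) contributes 4 new; branch {q2=false} (q1, q3, q4) contributes 8 new. Total: 12.

12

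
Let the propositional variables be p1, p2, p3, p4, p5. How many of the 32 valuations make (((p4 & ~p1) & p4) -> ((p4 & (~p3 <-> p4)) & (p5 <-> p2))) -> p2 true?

19

Initial set: {((((p4 & ~p1) & p4) -> ((p4 & (~p3 <-> p4)) & (p5 <-> p2))) -> p2)}.
((((p4 & ~p1) & p4) -> ((p4 & (~p3 <-> p4)) & (p5 <-> p2))) -> p2): β-rule — branch into ~(((p4 & ~p1) & p4) -> ((p4 & (~p3 <-> p4)) & (p5 <-> p2)))  //  p2.
  branch 1 (add ~(((p4 & ~p1) & p4) -> ((p4 & (~p3 <-> p4)) & (p5 <-> p2)))):
    ~(((p4 & ~p1) & p4) -> ((p4 & (~p3 <-> p4)) & (p5 <-> p2))): α-rule — add ((p4 & ~p1) & p4), ~((p4 & (~p3 <-> p4)) & (p5 <-> p2)).
    ((p4 & ~p1) & p4): α-rule — add (p4 & ~p1), p4.
    (p4 & ~p1): α-rule — add p4, ~p1.
    ~((p4 & (~p3 <-> p4)) & (p5 <-> p2)): β-rule — branch into ~(p4 & (~p3 <-> p4))  //  ~(p5 <-> p2).
      branch 1.1 (add ~(p4 & (~p3 <-> p4))):
        ~(p4 & (~p3 <-> p4)): β-rule — branch into ~p4  //  ~(~p3 <-> p4).
          branch 1.1.1 (add ~p4):
            × closes — contains both p4 and ~p4.
          branch 1.1.2 (add ~(~p3 <-> p4)):
            ~(~p3 <-> p4): β-rule — branch into ~p3, ~p4  //  ~~p3, p4.
              branch 1.1.2.1 (add ~p3, ~p4):
                × closes — contains both p4 and ~p4.
              branch 1.1.2.2 (add ~~p3, p4):
                ○ open, literals {p1=0, p3=1, p4=1}.
      branch 1.2 (add ~(p5 <-> p2)):
        ~(p5 <-> p2): β-rule — branch into p5, ~p2  //  ~p5, p2.
          branch 1.2.1 (add p5, ~p2):
            ○ open, literals {p1=0, p2=0, p4=1, p5=1}.
          branch 1.2.2 (add ~p5, p2):
            ○ open, literals {p1=0, p2=1, p4=1, p5=0}.
  branch 2 (add p2):
    ○ open, literals {p2=1}.
2 branches closed, 4 open.
Each open branch fixes some atoms; the unmentioned ones are free. Counting distinct full assignments: branch {p1=0, p3=1, p4=1} (p2, p5) contributes 4 new; branch {p1=0, p2=0, p4=1, p5=1} (p3) contributes 1 new; branch {p1=0, p2=1, p4=1, p5=0} (p3) contributes 1 new; branch {p2=1} (p1, p3, p4, p5) contributes 13 new. Total: 19.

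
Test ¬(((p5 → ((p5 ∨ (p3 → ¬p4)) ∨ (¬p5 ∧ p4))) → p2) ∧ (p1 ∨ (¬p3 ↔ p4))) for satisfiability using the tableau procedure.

Initial set: {¬(((p5 → ((p5 ∨ (p3 → ¬p4)) ∨ (¬p5 ∧ p4))) → p2) ∧ (p1 ∨ (¬p3 ↔ p4)))}.
¬(((p5 → ((p5 ∨ (p3 → ¬p4)) ∨ (¬p5 ∧ p4))) → p2) ∧ (p1 ∨ (¬p3 ↔ p4))): β-rule — branch into ¬((p5 → ((p5 ∨ (p3 → ¬p4)) ∨ (¬p5 ∧ p4))) → p2)  //  ¬(p1 ∨ (¬p3 ↔ p4)).
  branch 1 (add ¬((p5 → ((p5 ∨ (p3 → ¬p4)) ∨ (¬p5 ∧ p4))) → p2)):
    ¬((p5 → ((p5 ∨ (p3 → ¬p4)) ∨ (¬p5 ∧ p4))) → p2): α-rule — add (p5 → ((p5 ∨ (p3 → ¬p4)) ∨ (¬p5 ∧ p4))), ¬p2.
    (p5 → ((p5 ∨ (p3 → ¬p4)) ∨ (¬p5 ∧ p4))): β-rule — branch into ¬p5  //  ((p5 ∨ (p3 → ¬p4)) ∨ (¬p5 ∧ p4)).
      branch 1.1 (add ¬p5):
        ○ open, literals {p2=F, p5=F}.
      branch 1.2 (add ((p5 ∨ (p3 → ¬p4)) ∨ (¬p5 ∧ p4))):
        ((p5 ∨ (p3 → ¬p4)) ∨ (¬p5 ∧ p4)): β-rule — branch into (p5 ∨ (p3 → ¬p4))  //  (¬p5 ∧ p4).
          branch 1.2.1 (add (p5 ∨ (p3 → ¬p4))):
            (p5 ∨ (p3 → ¬p4)): β-rule — branch into p5  //  (p3 → ¬p4).
              branch 1.2.1.1 (add p5):
                ○ open, literals {p2=F, p5=T}.
              branch 1.2.1.2 (add (p3 → ¬p4)):
                (p3 → ¬p4): β-rule — branch into ¬p3  //  ¬p4.
                  branch 1.2.1.2.1 (add ¬p3):
                    ○ open, literals {p2=F, p3=F}.
                  branch 1.2.1.2.2 (add ¬p4):
                    ○ open, literals {p2=F, p4=F}.
          branch 1.2.2 (add (¬p5 ∧ p4)):
            (¬p5 ∧ p4): α-rule — add ¬p5, p4.
            ○ open, literals {p2=F, p4=T, p5=F}.
  branch 2 (add ¬(p1 ∨ (¬p3 ↔ p4))):
    ¬(p1 ∨ (¬p3 ↔ p4)): α-rule — add ¬p1, ¬(¬p3 ↔ p4).
    ¬(¬p3 ↔ p4): β-rule — branch into ¬p3, ¬p4  //  ¬¬p3, p4.
      branch 2.1 (add ¬p3, ¬p4):
        ○ open, literals {p1=F, p3=F, p4=F}.
      branch 2.2 (add ¬¬p3, p4):
        ○ open, literals {p1=F, p3=T, p4=T}.
0 branches closed, 7 open.
An open branch gives a satisfying assignment: p2=F, p5=F.

Satisfiable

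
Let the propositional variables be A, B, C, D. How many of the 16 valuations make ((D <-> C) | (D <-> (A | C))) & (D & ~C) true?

Initial set: {T (((D <-> C) | (D <-> (A | C))) & (D & ~C))}.
T (((D <-> C) | (D <-> (A | C))) & (D & ~C)): α-rule — add T ((D <-> C) | (D <-> (A | C))), T (D & ~C).
T (D & ~C): α-rule — add T D, T ~C.
T ((D <-> C) | (D <-> (A | C))): β-rule — branch into T (D <-> C)  //  T (D <-> (A | C)).
  branch 1 (add T (D <-> C)):
    T (D <-> C): β-rule — branch into T D, T C  //  F D, F C.
      branch 1.1 (add T D, T C):
        × closes — contains both C and ~C.
      branch 1.2 (add F D, F C):
        × closes — contains both D and ~D.
  branch 2 (add T (D <-> (A | C))):
    T (D <-> (A | C)): β-rule — branch into T D, T (A | C)  //  F D, F (A | C).
      branch 2.1 (add T D, T (A | C)):
        T (A | C): β-rule — branch into T A  //  T C.
          branch 2.1.1 (add T A):
            ○ open, literals {A=1, C=0, D=1}.
          branch 2.1.2 (add T C):
            × closes — contains both C and ~C.
      branch 2.2 (add F D, F (A | C)):
        × closes — contains both D and ~D.
4 branches closed, 1 open.
Each open branch fixes some atoms; the unmentioned ones are free. Counting distinct full assignments: branch {A=1, C=0, D=1} (B) contributes 2 new. Total: 2.

2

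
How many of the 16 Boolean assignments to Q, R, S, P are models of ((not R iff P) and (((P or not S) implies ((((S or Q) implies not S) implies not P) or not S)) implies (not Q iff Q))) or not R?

8

Initial set: {T (((not R iff P) and (((P or not S) implies ((((S or Q) implies not S) implies not P) or not S)) implies (not Q iff Q))) or not R)}.
T (((not R iff P) and (((P or not S) implies ((((S or Q) implies not S) implies not P) or not S)) implies (not Q iff Q))) or not R): β-rule — branch into T ((not R iff P) and (((P or not S) implies ((((S or Q) implies not S) implies not P) or not S)) implies (not Q iff Q)))  //  T not R.
  branch 1 (add T ((not R iff P) and (((P or not S) implies ((((S or Q) implies not S) implies not P) or not S)) implies (not Q iff Q)))):
    T ((not R iff P) and (((P or not S) implies ((((S or Q) implies not S) implies not P) or not S)) implies (not Q iff Q))): α-rule — add T (not R iff P), T (((P or not S) implies ((((S or Q) implies not S) implies not P) or not S)) implies (not Q iff Q)).
    T (not R iff P): β-rule — branch into T not R, T P  //  F not R, F P.
      branch 1.1 (add T not R, T P):
        T (((P or not S) implies ((((S or Q) implies not S) implies not P) or not S)) implies (not Q iff Q)): β-rule — branch into F ((P or not S) implies ((((S or Q) implies not S) implies not P) or not S))  //  T (not Q iff Q).
          branch 1.1.1 (add F ((P or not S) implies ((((S or Q) implies not S) implies not P) or not S))):
            F ((P or not S) implies ((((S or Q) implies not S) implies not P) or not S)): α-rule — add T (P or not S), F ((((S or Q) implies not S) implies not P) or not S).
            F ((((S or Q) implies not S) implies not P) or not S): α-rule — add F (((S or Q) implies not S) implies not P), F not S.
            F (((S or Q) implies not S) implies not P): α-rule — add T ((S or Q) implies not S), F not P.
            T (P or not S): β-rule — branch into T P  //  T not S.
              branch 1.1.1.1 (add T P):
                T ((S or Q) implies not S): β-rule — branch into F (S or Q)  //  T not S.
                  branch 1.1.1.1.1 (add F (S or Q)):
                    F (S or Q): α-rule — add F S, F Q.
                    × closes — contains both S and not S.
                  branch 1.1.1.1.2 (add T not S):
                    × closes — contains both S and not S.
              branch 1.1.1.2 (add T not S):
                × closes — contains both S and not S.
          branch 1.1.2 (add T (not Q iff Q)):
            T (not Q iff Q): β-rule — branch into T not Q, T Q  //  F not Q, F Q.
              branch 1.1.2.1 (add T not Q, T Q):
                × closes — contains both Q and not Q.
              branch 1.1.2.2 (add F not Q, F Q):
                × closes — contains both Q and not Q.
      branch 1.2 (add F not R, F P):
        T (((P or not S) implies ((((S or Q) implies not S) implies not P) or not S)) implies (not Q iff Q)): β-rule — branch into F ((P or not S) implies ((((S or Q) implies not S) implies not P) or not S))  //  T (not Q iff Q).
          branch 1.2.1 (add F ((P or not S) implies ((((S or Q) implies not S) implies not P) or not S))):
            F ((P or not S) implies ((((S or Q) implies not S) implies not P) or not S)): α-rule — add T (P or not S), F ((((S or Q) implies not S) implies not P) or not S).
            F ((((S or Q) implies not S) implies not P) or not S): α-rule — add F (((S or Q) implies not S) implies not P), F not S.
            F (((S or Q) implies not S) implies not P): α-rule — add T ((S or Q) implies not S), F not P.
            × closes — contains both P and not P.
          branch 1.2.2 (add T (not Q iff Q)):
            T (not Q iff Q): β-rule — branch into T not Q, T Q  //  F not Q, F Q.
              branch 1.2.2.1 (add T not Q, T Q):
                × closes — contains both Q and not Q.
              branch 1.2.2.2 (add F not Q, F Q):
                × closes — contains both Q and not Q.
  branch 2 (add T not R):
    ○ open, literals {R=0}.
8 branches closed, 1 open.
Each open branch fixes some atoms; the unmentioned ones are free. Counting distinct full assignments: branch {R=0} (Q, S, P) contributes 8 new. Total: 8.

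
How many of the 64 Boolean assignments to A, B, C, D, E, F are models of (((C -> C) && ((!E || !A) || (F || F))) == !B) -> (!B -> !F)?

48

Initial set: {T ((((C -> C) && ((!E || !A) || (F || F))) == !B) -> (!B -> !F))}.
T ((((C -> C) && ((!E || !A) || (F || F))) == !B) -> (!B -> !F)): β-rule — branch into F (((C -> C) && ((!E || !A) || (F || F))) == !B)  //  T (!B -> !F).
  branch 1 (add F (((C -> C) && ((!E || !A) || (F || F))) == !B)):
    F (((C -> C) && ((!E || !A) || (F || F))) == !B): β-rule — branch into T ((C -> C) && ((!E || !A) || (F || F))), F !B  //  F ((C -> C) && ((!E || !A) || (F || F))), T !B.
      branch 1.1 (add T ((C -> C) && ((!E || !A) || (F || F))), F !B):
        T ((C -> C) && ((!E || !A) || (F || F))): α-rule — add T (C -> C), T ((!E || !A) || (F || F)).
        T (C -> C): β-rule — branch into F C  //  T C.
          branch 1.1.1 (add F C):
            T ((!E || !A) || (F || F)): β-rule — branch into T (!E || !A)  //  T (F || F).
              branch 1.1.1.1 (add T (!E || !A)):
                T (!E || !A): β-rule — branch into T !E  //  T !A.
                  branch 1.1.1.1.1 (add T !E):
                    ○ open, literals {B=T, C=F, E=F}.
                  branch 1.1.1.1.2 (add T !A):
                    ○ open, literals {A=F, B=T, C=F}.
              branch 1.1.1.2 (add T (F || F)):
                T (F || F): β-rule — branch into T F  //  T F.
                  branch 1.1.1.2.1 (add T F):
                    ○ open, literals {B=T, C=F, F=T}.
                  branch 1.1.1.2.2 (add T F):
                    ○ open, literals {B=T, C=F, F=T}.
          branch 1.1.2 (add T C):
            T ((!E || !A) || (F || F)): β-rule — branch into T (!E || !A)  //  T (F || F).
              branch 1.1.2.1 (add T (!E || !A)):
                T (!E || !A): β-rule — branch into T !E  //  T !A.
                  branch 1.1.2.1.1 (add T !E):
                    ○ open, literals {B=T, C=T, E=F}.
                  branch 1.1.2.1.2 (add T !A):
                    ○ open, literals {A=F, B=T, C=T}.
              branch 1.1.2.2 (add T (F || F)):
                T (F || F): β-rule — branch into T F  //  T F.
                  branch 1.1.2.2.1 (add T F):
                    ○ open, literals {B=T, C=T, F=T}.
                  branch 1.1.2.2.2 (add T F):
                    ○ open, literals {B=T, C=T, F=T}.
      branch 1.2 (add F ((C -> C) && ((!E || !A) || (F || F))), T !B):
        F ((C -> C) && ((!E || !A) || (F || F))): β-rule — branch into F (C -> C)  //  F ((!E || !A) || (F || F)).
          branch 1.2.1 (add F (C -> C)):
            F (C -> C): α-rule — add T C, F C.
            × closes — contains both C and !C.
          branch 1.2.2 (add F ((!E || !A) || (F || F))):
            F ((!E || !A) || (F || F)): α-rule — add F (!E || !A), F (F || F).
            F (!E || !A): α-rule — add F !E, F !A.
            F (F || F): α-rule — add F F, F F.
            ○ open, literals {A=T, B=F, E=T, F=F}.
  branch 2 (add T (!B -> !F)):
    T (!B -> !F): β-rule — branch into F !B  //  T !F.
      branch 2.1 (add F !B):
        ○ open, literals {B=T}.
      branch 2.2 (add T !F):
        ○ open, literals {F=F}.
1 branch closed, 11 open.
Each open branch fixes some atoms; the unmentioned ones are free. Counting distinct full assignments: branch {B=T, C=F, E=F} (A, D, F) contributes 8 new; branch {A=F, B=T, C=F} (D, E, F) contributes 4 new; branch {B=T, C=F, F=T} (A, D, E) contributes 2 new; branch {B=T, C=F, F=T} (A, D, E) contributes 0 new; branch {B=T, C=T, E=F} (A, D, F) contributes 8 new; branch {A=F, B=T, C=T} (D, E, F) contributes 4 new; branch {B=T, C=T, F=T} (A, D, E) contributes 2 new; branch {B=T, C=T, F=T} (A, D, E) contributes 0 new; branch {A=T, B=F, E=T, F=F} (C, D) contributes 4 new; branch {B=T} (A, C, D, E, F) contributes 4 new; branch {F=F} (A, B, C, D, E) contributes 12 new. Total: 48.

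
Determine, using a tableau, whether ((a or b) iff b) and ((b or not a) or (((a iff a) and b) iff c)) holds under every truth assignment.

Not valid

Assume the negation and expand:
Initial set: {not (((a or b) iff b) and ((b or not a) or (((a iff a) and b) iff c)))}.
not (((a or b) iff b) and ((b or not a) or (((a iff a) and b) iff c))): β-rule — branch into not ((a or b) iff b)  //  not ((b or not a) or (((a iff a) and b) iff c)).
  branch 1 (add not ((a or b) iff b)):
    not ((a or b) iff b): β-rule — branch into (a or b), not b  //  not (a or b), b.
      branch 1.1 (add (a or b), not b):
        (a or b): β-rule — branch into a  //  b.
          branch 1.1.1 (add a):
            ○ open, literals {a=true, b=false}.
          branch 1.1.2 (add b):
            × closes — contains both b and not b.
      branch 1.2 (add not (a or b), b):
        not (a or b): α-rule — add not a, not b.
        × closes — contains both b and not b.
  branch 2 (add not ((b or not a) or (((a iff a) and b) iff c))):
    not ((b or not a) or (((a iff a) and b) iff c)): α-rule — add not (b or not a), not (((a iff a) and b) iff c).
    not (b or not a): α-rule — add not b, not not a.
    not (((a iff a) and b) iff c): β-rule — branch into ((a iff a) and b), not c  //  not ((a iff a) and b), c.
      branch 2.1 (add ((a iff a) and b), not c):
        ((a iff a) and b): α-rule — add (a iff a), b.
        × closes — contains both b and not b.
      branch 2.2 (add not ((a iff a) and b), c):
        not ((a iff a) and b): β-rule — branch into not (a iff a)  //  not b.
          branch 2.2.1 (add not (a iff a)):
            not (a iff a): β-rule — branch into a, not a  //  not a, a.
              branch 2.2.1.1 (add a, not a):
                × closes — contains both a and not a.
              branch 2.2.1.2 (add not a, a):
                × closes — contains both a and not a.
          branch 2.2.2 (add not b):
            ○ open, literals {a=true, b=false, c=true}.
5 branches closed, 2 open.
An open branch gives a countermodel: a=true, b=false (unmentioned atoms arbitrary); under it the original formula is false.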